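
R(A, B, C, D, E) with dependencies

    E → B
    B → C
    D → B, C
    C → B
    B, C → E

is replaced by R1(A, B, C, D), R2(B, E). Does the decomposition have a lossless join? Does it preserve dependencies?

Lossless test: (B)⁺ = {B, C, E}, which contains all of one fragment — lossless.
Dependency preservation: B, C → E is not contained in any single fragment, but the restricted closure of its left-hand side across the fragments still reaches the right-hand side; the remaining FDs each lie inside some fragment. All dependencies are preserved.

lossless and dependency-preserving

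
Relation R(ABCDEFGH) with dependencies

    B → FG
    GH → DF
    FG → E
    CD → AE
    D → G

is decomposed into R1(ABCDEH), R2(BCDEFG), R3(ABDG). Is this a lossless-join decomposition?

Chase test. Columns are ABCDEFGH; row i has aⱼ where attribute j ∈ Ri, else bᵢⱼ.
Initial tableau (one row per fragment):
  row 1: a1 a2 a3 a4 a5 b16 b17 a8
  row 2: b21 a2 a3 a4 a5 a6 a7 b28
  row 3: a1 a2 b33 a4 b35 b36 a7 b38
Rows 1 and 2 agree on B; apply B→FG and equate their FG entries.
Rows 1 and 3 agree on B; apply B→FG and equate their FG entries.
Rows 1 and 3 agree on FG; apply FG→E and equate their E entries.
Rows 1 and 2 agree on CD; apply CD→AE and equate their AE entries.
Row 1 is now all distinguished symbols — the join is lossless.

Yes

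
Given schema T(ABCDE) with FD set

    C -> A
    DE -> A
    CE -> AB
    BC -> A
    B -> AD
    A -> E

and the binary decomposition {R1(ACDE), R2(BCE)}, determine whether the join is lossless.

Yes

Common attributes: R1 ∩ R2 = {CE}.
Closure of {CE}: C → A applies, adding A; CE → AB applies, adding B; B → AD applies, adding D. So (CE)⁺ = {ABCDE}.
This closure contains every attribute of R1, so R1 ∩ R2 → R1. The join is lossless.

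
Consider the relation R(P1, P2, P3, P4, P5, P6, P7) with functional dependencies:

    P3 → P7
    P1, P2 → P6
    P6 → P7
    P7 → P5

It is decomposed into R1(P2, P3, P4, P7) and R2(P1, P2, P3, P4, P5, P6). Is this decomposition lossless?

Yes

Common attributes: R1 ∩ R2 = {P2, P3, P4}.
Closure of {P2, P3, P4}: P3 → P7 applies, adding P7; P7 → P5 applies, adding P5. So (P2, P3, P4)⁺ = {P2, P3, P4, P5, P7}.
This closure contains every attribute of R1, so R1 ∩ R2 → R1. The join is lossless.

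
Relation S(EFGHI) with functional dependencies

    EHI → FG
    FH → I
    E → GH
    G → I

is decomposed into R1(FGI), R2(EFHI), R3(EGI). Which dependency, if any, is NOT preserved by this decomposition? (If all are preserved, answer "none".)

none

EHI → FG: restricted closure across fragments reaches FG.
FH → I lies within R2.
E → GH: restricted closure across fragments reaches GH.
G → I lies within R1.
Every dependency is enforceable on the fragments, so the decomposition is dependency-preserving.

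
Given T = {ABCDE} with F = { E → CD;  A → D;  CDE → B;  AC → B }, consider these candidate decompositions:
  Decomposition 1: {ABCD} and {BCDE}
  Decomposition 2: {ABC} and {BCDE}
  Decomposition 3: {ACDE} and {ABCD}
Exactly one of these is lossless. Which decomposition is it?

Decomposition 1: common = {BCD}, closure = {BCD} → lossy.
Decomposition 2: common = {BC}, closure = {BC} → lossy.
Decomposition 3: common = {ACD}, closure = {ABCD} → lossless.

Decomposition 3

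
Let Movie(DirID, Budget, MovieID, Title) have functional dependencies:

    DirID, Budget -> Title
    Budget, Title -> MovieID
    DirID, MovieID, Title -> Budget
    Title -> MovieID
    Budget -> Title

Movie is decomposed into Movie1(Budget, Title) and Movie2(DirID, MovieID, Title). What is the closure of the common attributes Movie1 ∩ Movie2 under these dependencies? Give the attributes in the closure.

Movie1 ∩ Movie2 = {Title}.
Title → MovieID applies, adding MovieID
Closure: {MovieID, Title}.

MovieID, Title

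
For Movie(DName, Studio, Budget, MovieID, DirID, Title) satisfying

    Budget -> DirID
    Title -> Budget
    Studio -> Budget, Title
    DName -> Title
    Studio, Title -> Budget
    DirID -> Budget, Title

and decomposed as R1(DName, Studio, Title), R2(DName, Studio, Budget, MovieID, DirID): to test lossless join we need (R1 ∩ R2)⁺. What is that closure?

DName, Studio, Budget, DirID, Title

R1 ∩ R2 = {DName, Studio}.
Studio → Budget, Title applies, adding Budget, Title
Budget → DirID applies, adding DirID
Closure: {DName, Studio, Budget, DirID, Title}.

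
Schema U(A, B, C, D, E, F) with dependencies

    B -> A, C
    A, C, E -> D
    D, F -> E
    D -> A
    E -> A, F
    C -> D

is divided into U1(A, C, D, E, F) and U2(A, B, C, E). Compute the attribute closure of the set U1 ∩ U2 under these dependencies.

U1 ∩ U2 = {A, C, E}.
A, C, E → D applies, adding D
E → A, F applies, adding F
Closure: {A, C, D, E, F}.

A, C, D, E, F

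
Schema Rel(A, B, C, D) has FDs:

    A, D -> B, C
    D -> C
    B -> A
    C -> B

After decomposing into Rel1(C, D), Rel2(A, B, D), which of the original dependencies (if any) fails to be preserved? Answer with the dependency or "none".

C -> B

Check C → B: no single fragment contains all of {B, C}, and the restricted closure of {C} across the fragments never reaches {B}.
A, D → B, C is preserved.
D → C is preserved.
B → A is preserved.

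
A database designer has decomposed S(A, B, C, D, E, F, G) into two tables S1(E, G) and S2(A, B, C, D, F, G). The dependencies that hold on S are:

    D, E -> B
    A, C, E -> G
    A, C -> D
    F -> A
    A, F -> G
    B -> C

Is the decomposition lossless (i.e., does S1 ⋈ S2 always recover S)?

No

Common attributes: S1 ∩ S2 = {G}.
No dependency enlarges {G}, so (G)⁺ = {G}.
The closure contains neither all of S1 = {E, G} nor all of S2 = {A, B, C, D, F, G}, so the common attributes are not a superkey of either fragment. The join is lossy.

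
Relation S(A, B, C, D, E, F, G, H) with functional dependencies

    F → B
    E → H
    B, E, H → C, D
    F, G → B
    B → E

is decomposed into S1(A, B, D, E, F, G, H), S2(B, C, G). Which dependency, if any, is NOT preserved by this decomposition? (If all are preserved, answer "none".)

none

F → B lies within S1.
E → H lies within S1.
B, E, H → C, D: restricted closure across fragments reaches C, D.
F, G → B lies within S1.
B → E lies within S1.
Every dependency is enforceable on the fragments, so the decomposition is dependency-preserving.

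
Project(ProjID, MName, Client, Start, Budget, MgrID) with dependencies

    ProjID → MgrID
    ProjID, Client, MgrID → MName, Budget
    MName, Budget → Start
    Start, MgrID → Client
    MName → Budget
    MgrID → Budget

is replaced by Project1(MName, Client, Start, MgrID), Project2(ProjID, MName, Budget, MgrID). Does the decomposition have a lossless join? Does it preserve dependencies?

lossless but not dependency-preserving

Lossless test: (MName, MgrID)⁺ = {MName, Client, Start, Budget, MgrID}, which contains all of one fragment — lossless.
Dependency preservation: the restricted closure of {ProjID, Client, MgrID} across the fragments never reaches {MName, Budget}, so ProjID, Client, MgrID → MName, Budget cannot be enforced without a join — not preserved.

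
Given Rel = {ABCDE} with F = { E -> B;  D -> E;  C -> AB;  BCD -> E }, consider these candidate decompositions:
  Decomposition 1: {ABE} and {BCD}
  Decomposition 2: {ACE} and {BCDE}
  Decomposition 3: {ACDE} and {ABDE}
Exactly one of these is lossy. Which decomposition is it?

Decomposition 1

Decomposition 1: common = {B}, closure = {B} → lossy.
Decomposition 2: common = {CE}, closure = {ABCE} → lossless.
Decomposition 3: common = {ADE}, closure = {ABDE} → lossless.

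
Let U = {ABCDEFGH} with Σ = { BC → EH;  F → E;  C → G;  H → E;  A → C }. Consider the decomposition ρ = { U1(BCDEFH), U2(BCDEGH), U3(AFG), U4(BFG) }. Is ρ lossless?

No

Chase test. Columns are ABCDEFGH; row i has aⱼ where attribute j ∈ Ui, else bᵢⱼ.
Initial tableau (one row per fragment):
  row 1: b11 a2 a3 a4 a5 a6 b17 a8
  row 2: b21 a2 a3 a4 a5 b26 a7 a8
  row 3: a1 b32 b33 b34 b35 a6 a7 b38
  row 4: b41 a2 b43 b44 b45 a6 a7 b48
Rows 1 and 3 agree on F; apply F→E and equate their E entries.
Rows 1 and 4 agree on F; apply F→E and equate their E entries.
Rows 1 and 2 agree on C; apply C→G and equate their G entries.
No row becomes fully distinguished — the join is lossy.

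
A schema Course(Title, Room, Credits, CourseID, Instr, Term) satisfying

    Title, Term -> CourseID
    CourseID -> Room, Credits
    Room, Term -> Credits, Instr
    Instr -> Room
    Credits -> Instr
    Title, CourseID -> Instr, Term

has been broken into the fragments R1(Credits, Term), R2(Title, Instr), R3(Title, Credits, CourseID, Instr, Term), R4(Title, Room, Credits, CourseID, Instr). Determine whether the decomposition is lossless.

Yes

Chase test. Columns are Title, Room, Credits, CourseID, Instr, Term; row i has aⱼ where attribute j ∈ Ri, else bᵢⱼ.
Initial tableau (one row per fragment):
  row 1: b11 b12 a3 b14 b15 a6
  row 2: a1 b22 b23 b24 a5 b26
  row 3: a1 b32 a3 a4 a5 a6
  row 4: a1 a2 a3 a4 a5 b46
Rows 3 and 4 agree on CourseID; apply CourseID→Room, Credits and equate their Room, Credits entries.
Rows 2 and 3 agree on Instr; apply Instr→Room and equate their Room entries.
Rows 1 and 3 agree on Credits; apply Credits→Instr and equate their Instr entries.
Rows 3 and 4 agree on Title, CourseID; apply Title, CourseID→Instr, Term and equate their Instr, Term entries.
Rows 1 and 2 agree on Instr; apply Instr→Room and equate their Room entries.
Row 3 is now all distinguished symbols — the join is lossless.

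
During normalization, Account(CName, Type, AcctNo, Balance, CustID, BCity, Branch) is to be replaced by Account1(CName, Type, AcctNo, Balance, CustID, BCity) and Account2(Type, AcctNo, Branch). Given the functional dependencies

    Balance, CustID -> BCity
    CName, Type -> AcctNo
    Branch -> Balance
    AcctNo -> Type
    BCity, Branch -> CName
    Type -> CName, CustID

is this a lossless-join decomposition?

No

Common attributes: Account1 ∩ Account2 = {Type, AcctNo}.
Closure of {Type, AcctNo}: Type → CName, CustID applies, adding CName, CustID. So (Type, AcctNo)⁺ = {CName, Type, AcctNo, CustID}.
The closure contains neither all of Account1 = {CName, Type, AcctNo, Balance, CustID, BCity} nor all of Account2 = {Type, AcctNo, Branch}, so the common attributes are not a superkey of either fragment. The join is lossy.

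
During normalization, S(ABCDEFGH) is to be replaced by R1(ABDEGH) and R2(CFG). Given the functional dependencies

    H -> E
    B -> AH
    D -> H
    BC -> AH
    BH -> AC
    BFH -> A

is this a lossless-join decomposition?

Common attributes: R1 ∩ R2 = {G}.
No dependency enlarges {G}, so (G)⁺ = {G}.
The closure contains neither all of R1 = {ABDEGH} nor all of R2 = {CFG}, so the common attributes are not a superkey of either fragment. The join is lossy.

No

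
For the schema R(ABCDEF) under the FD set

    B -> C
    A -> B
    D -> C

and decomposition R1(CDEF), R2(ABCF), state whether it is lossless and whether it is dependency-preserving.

lossy but dependency-preserving

Lossless test: (CF)⁺ = {CF}, which is a superkey of neither fragment — lossy.
Dependency preservation: every FD's attributes lie within a single fragment, so each can be enforced locally — preserved.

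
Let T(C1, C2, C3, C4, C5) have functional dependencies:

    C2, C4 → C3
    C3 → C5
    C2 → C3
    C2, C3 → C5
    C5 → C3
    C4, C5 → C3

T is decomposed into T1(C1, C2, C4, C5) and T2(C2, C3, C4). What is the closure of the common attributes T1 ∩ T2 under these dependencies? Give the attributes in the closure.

T1 ∩ T2 = {C2, C4}.
C2, C4 → C3 applies, adding C3
C3 → C5 applies, adding C5
Closure: {C2, C3, C4, C5}.

C2, C3, C4, C5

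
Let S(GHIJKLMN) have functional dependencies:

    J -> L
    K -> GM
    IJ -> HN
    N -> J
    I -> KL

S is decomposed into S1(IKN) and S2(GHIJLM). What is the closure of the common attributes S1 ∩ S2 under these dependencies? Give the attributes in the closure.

GIKLM

S1 ∩ S2 = {I}.
I → KL applies, adding KL
K → GM applies, adding GM
Closure: {GIKLM}.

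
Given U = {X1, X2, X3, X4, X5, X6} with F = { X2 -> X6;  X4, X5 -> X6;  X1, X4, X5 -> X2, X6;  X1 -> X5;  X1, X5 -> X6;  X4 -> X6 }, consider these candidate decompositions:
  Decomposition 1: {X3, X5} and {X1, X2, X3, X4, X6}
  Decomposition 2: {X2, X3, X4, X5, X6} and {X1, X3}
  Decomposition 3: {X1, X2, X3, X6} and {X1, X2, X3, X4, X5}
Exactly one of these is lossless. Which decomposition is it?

Decomposition 1: common = {X3}, closure = {X3} → lossy.
Decomposition 2: common = {X3}, closure = {X3} → lossy.
Decomposition 3: common = {X1, X2, X3}, closure = {X1, X2, X3, X5, X6} → lossless.

Decomposition 3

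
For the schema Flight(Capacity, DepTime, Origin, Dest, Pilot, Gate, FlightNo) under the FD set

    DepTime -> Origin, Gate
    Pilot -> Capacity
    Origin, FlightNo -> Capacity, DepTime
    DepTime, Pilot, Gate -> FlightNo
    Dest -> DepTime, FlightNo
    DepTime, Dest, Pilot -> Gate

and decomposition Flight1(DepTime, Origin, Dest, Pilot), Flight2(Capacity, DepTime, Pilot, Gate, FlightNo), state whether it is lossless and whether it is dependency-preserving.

Lossless test: (DepTime, Pilot)⁺ = {Capacity, DepTime, Origin, Pilot, Gate, FlightNo}, which contains all of one fragment — lossless.
Dependency preservation: the restricted closure of {Origin, FlightNo} across the fragments never reaches {Capacity, DepTime}, so Origin, FlightNo → Capacity, DepTime cannot be enforced without a join — not preserved.

lossless but not dependency-preserving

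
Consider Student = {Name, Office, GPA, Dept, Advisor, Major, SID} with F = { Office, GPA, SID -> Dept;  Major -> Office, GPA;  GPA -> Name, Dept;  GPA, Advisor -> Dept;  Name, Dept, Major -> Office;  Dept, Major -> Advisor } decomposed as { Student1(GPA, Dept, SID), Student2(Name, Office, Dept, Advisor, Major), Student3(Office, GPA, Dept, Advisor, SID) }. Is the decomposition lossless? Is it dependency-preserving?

Lossless test (chase): Rows 1 and 3 agree on GPA; apply GPA→Name, Dept and equate their Name, Dept entries. No row becomes fully distinguished — the join is lossy.
Dependency preservation: the restricted closure of {Major} across the fragments never reaches {Office, GPA}, so Major → Office, GPA cannot be enforced without a join — not preserved.

lossy and not dependency-preserving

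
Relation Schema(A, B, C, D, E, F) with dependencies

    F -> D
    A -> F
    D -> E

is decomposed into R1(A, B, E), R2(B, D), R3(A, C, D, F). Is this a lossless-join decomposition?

No

Chase test. Columns are A, B, C, D, E, F; row i has aⱼ where attribute j ∈ Ri, else bᵢⱼ.
Initial tableau (one row per fragment):
  row 1: a1 a2 b13 b14 a5 b16
  row 2: b21 a2 b23 a4 b25 b26
  row 3: a1 b32 a3 a4 b35 a6
Rows 1 and 3 agree on A; apply A→F and equate their F entries.
Rows 2 and 3 agree on D; apply D→E and equate their E entries.
Rows 1 and 3 agree on F; apply F→D and equate their D entries.
Rows 1 and 2 agree on D; apply D→E and equate their E entries.
No row becomes fully distinguished — the join is lossy.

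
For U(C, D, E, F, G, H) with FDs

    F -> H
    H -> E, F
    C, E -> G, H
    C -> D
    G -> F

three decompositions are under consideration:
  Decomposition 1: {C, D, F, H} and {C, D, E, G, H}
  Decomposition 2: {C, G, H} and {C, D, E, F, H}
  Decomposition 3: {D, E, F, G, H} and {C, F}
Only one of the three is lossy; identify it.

Decomposition 1: common = {C, D, H}, closure = {C, D, E, F, G, H} → lossless.
Decomposition 2: common = {C, H}, closure = {C, D, E, F, G, H} → lossless.
Decomposition 3: common = {F}, closure = {E, F, H} → lossy.

Decomposition 3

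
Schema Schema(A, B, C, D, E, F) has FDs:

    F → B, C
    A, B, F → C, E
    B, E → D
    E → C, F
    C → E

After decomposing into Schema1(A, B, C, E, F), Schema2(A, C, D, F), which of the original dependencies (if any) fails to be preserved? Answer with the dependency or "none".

F → B, C lies within Schema1.
A, B, F → C, E lies within Schema1.
B, E → D: restricted closure across fragments reaches D.
E → C, F lies within Schema1.
C → E lies within Schema1.
Every dependency is enforceable on the fragments, so the decomposition is dependency-preserving.

none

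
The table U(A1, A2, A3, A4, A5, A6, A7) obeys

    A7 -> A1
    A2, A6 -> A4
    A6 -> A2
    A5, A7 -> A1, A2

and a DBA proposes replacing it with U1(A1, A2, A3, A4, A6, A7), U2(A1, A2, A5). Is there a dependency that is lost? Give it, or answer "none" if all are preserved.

A5, A7 -> A1, A2

Check A5, A7 → A1, A2: no single fragment contains all of {A1, A2, A5, A7}, and the restricted closure of {A5, A7} across the fragments never reaches {A1, A2}.
A7 → A1 is preserved.
A2, A6 → A4 is preserved.
A6 → A2 is preserved.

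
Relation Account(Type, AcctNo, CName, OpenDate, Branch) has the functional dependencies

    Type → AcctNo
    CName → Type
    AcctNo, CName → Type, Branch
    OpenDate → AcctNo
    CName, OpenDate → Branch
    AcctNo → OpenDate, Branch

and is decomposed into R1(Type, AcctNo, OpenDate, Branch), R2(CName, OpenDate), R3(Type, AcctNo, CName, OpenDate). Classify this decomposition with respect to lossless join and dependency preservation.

Lossless test (chase): Rows 2 and 3 agree on CName; apply CName→Type and equate their Type entries. Rows 1 and 2 agree on OpenDate; apply OpenDate→AcctNo and equate their AcctNo entries. Rows 2 and 3 agree on CName, OpenDate; apply CName, OpenDate→Branch and equate their Branch entries. Rows 1 and 2 agree on AcctNo; apply AcctNo→OpenDate, Branch and equate their OpenDate, Branch entries. Row 2 is now all distinguished symbols — the join is lossless.
Dependency preservation: AcctNo, CName → Type, Branch; CName, OpenDate → Branch are not contained in any single fragment, but the restricted closure of each left-hand side across the fragments still reaches the right-hand side; the remaining FDs each lie inside some fragment. All dependencies are preserved.

lossless and dependency-preserving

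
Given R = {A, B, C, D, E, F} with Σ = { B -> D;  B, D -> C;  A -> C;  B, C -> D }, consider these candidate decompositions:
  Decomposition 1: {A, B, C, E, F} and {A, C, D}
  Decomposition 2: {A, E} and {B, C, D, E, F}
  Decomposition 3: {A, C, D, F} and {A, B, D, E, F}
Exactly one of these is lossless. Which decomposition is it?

Decomposition 3

Decomposition 1: common = {A, C}, closure = {A, C} → lossy.
Decomposition 2: common = {E}, closure = {E} → lossy.
Decomposition 3: common = {A, D, F}, closure = {A, C, D, F} → lossless.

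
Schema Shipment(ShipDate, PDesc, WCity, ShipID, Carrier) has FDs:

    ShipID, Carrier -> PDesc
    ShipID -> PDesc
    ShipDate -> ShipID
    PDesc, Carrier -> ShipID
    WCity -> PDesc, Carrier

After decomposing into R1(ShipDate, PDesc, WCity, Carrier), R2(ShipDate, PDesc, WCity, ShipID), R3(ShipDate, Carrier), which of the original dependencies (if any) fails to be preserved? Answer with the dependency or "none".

PDesc, Carrier -> ShipID

Check PDesc, Carrier → ShipID: no single fragment contains all of {PDesc, ShipID, Carrier}, and the restricted closure of {PDesc, Carrier} across the fragments never reaches {ShipID}.
ShipID, Carrier → PDesc is preserved.
ShipID → PDesc is preserved.
ShipDate → ShipID is preserved.
WCity → PDesc, Carrier is preserved.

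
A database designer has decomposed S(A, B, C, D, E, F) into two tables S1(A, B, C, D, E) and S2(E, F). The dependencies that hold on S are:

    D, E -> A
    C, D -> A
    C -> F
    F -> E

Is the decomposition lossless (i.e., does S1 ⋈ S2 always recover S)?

Common attributes: S1 ∩ S2 = {E}.
No dependency enlarges {E}, so (E)⁺ = {E}.
The closure contains neither all of S1 = {A, B, C, D, E} nor all of S2 = {E, F}, so the common attributes are not a superkey of either fragment. The join is lossy.

No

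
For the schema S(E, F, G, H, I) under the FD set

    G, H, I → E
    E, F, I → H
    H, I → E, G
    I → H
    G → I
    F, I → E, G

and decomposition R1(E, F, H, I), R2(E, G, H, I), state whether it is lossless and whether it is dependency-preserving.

lossless and dependency-preserving

Lossless test: (E, H, I)⁺ = {E, G, H, I}, which contains all of one fragment — lossless.
Dependency preservation: F, I → E, G is not contained in any single fragment, but the restricted closure of its left-hand side across the fragments still reaches the right-hand side; the remaining FDs each lie inside some fragment. All dependencies are preserved.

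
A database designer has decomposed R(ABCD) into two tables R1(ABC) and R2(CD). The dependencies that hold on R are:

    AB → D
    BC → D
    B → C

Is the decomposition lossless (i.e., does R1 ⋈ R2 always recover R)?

No

Common attributes: R1 ∩ R2 = {C}.
No dependency enlarges {C}, so (C)⁺ = {C}.
The closure contains neither all of R1 = {ABC} nor all of R2 = {CD}, so the common attributes are not a superkey of either fragment. The join is lossy.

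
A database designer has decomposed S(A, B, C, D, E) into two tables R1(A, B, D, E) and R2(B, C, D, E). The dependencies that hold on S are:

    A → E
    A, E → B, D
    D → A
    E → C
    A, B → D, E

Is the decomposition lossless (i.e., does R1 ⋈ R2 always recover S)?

Yes

Common attributes: R1 ∩ R2 = {B, D, E}.
Closure of {B, D, E}: D → A applies, adding A; E → C applies, adding C. So (B, D, E)⁺ = {A, B, C, D, E}.
This closure contains every attribute of R1, so R1 ∩ R2 → R1. The join is lossless.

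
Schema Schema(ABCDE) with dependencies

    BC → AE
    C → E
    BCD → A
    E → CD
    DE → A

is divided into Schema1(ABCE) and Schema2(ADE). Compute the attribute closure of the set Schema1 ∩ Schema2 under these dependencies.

ACDE

Schema1 ∩ Schema2 = {AE}.
E → CD applies, adding CD
Closure: {ACDE}.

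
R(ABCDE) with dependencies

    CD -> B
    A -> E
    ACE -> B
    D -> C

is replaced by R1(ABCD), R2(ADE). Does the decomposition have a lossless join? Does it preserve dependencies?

Lossless test: (AD)⁺ = {ABCDE}, which contains all of one fragment — lossless.
Dependency preservation: ACE → B is not contained in any single fragment, but the restricted closure of its left-hand side across the fragments still reaches the right-hand side; the remaining FDs each lie inside some fragment. All dependencies are preserved.

lossless and dependency-preserving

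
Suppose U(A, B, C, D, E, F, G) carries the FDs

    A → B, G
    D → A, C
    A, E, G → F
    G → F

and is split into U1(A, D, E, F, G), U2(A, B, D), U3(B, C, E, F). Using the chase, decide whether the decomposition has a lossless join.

Chase test. Columns are A, B, C, D, E, F, G; row i has aⱼ where attribute j ∈ Ui, else bᵢⱼ.
Initial tableau (one row per fragment):
  row 1: a1 b12 b13 a4 a5 a6 a7
  row 2: a1 a2 b23 a4 b25 b26 b27
  row 3: b31 a2 a3 b34 a5 a6 b37
Rows 1 and 2 agree on A; apply A→B, G and equate their B, G entries.
Rows 1 and 2 agree on D; apply D→A, C and equate their A, C entries.
Rows 1 and 2 agree on G; apply G→F and equate their F entries.
No row becomes fully distinguished — the join is lossy.

No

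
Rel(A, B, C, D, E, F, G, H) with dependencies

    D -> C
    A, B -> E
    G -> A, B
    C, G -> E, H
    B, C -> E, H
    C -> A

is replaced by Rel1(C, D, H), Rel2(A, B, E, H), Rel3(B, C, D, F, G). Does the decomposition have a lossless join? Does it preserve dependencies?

Lossless test (chase): Rows 1 and 3 agree on C; apply C→A and equate their A entries. No row becomes fully distinguished — the join is lossy.
Dependency preservation: the restricted closure of {G} across the fragments never reaches {A, B}, so G → A, B cannot be enforced without a join — not preserved.

lossy and not dependency-preserving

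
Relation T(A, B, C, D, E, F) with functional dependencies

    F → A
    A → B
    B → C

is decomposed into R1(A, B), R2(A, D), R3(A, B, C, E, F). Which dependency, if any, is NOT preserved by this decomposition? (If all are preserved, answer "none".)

none

F → A lies within R3.
A → B lies within R1.
B → C lies within R3.
Every dependency is enforceable on the fragments, so the decomposition is dependency-preserving.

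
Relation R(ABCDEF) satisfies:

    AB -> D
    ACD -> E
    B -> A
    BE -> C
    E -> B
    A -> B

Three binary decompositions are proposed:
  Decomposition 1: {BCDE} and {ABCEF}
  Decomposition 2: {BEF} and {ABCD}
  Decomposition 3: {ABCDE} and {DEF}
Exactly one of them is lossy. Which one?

Decomposition 2

Decomposition 1: common = {BCE}, closure = {ABCDE} → lossless.
Decomposition 2: common = {B}, closure = {ABD} → lossy.
Decomposition 3: common = {DE}, closure = {ABCDE} → lossless.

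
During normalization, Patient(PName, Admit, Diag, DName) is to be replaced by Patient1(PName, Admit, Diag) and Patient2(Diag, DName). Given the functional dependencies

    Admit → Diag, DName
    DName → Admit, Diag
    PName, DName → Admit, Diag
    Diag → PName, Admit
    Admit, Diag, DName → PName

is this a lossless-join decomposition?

Common attributes: Patient1 ∩ Patient2 = {Diag}.
Closure of {Diag}: Diag → PName, Admit applies, adding PName, Admit; Admit → Diag, DName applies, adding DName. So (Diag)⁺ = {PName, Admit, Diag, DName}.
This closure contains every attribute of Patient1, so Patient1 ∩ Patient2 → Patient1. The join is lossless.

Yes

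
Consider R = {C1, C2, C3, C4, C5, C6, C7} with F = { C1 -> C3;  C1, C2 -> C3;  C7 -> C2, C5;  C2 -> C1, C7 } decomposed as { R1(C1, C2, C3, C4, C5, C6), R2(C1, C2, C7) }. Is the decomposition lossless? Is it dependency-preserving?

Lossless test: (C1, C2)⁺ = {C1, C2, C3, C5, C7}, which contains all of one fragment — lossless.
Dependency preservation: C7 → C2, C5 is not contained in any single fragment, but the restricted closure of its left-hand side across the fragments still reaches the right-hand side; the remaining FDs each lie inside some fragment. All dependencies are preserved.

lossless and dependency-preserving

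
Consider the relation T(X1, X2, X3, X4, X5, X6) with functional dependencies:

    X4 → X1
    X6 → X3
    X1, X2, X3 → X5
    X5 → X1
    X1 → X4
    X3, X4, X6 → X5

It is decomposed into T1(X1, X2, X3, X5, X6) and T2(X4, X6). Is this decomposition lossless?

No

Common attributes: T1 ∩ T2 = {X6}.
Closure of {X6}: X6 → X3 applies, adding X3. So (X6)⁺ = {X3, X6}.
The closure contains neither all of T1 = {X1, X2, X3, X5, X6} nor all of T2 = {X4, X6}, so the common attributes are not a superkey of either fragment. The join is lossy.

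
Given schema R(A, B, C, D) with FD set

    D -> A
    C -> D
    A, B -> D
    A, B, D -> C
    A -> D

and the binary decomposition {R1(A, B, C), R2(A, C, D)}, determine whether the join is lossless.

Common attributes: R1 ∩ R2 = {A, C}.
Closure of {A, C}: C → D applies, adding D. So (A, C)⁺ = {A, C, D}.
This closure contains every attribute of R2, so R1 ∩ R2 → R2. The join is lossless.

Yes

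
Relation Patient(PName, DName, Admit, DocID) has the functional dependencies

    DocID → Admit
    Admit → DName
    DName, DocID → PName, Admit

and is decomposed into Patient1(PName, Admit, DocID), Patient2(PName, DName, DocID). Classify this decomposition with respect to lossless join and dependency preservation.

lossless but not dependency-preserving

Lossless test: (PName, DocID)⁺ = {PName, DName, Admit, DocID}, which contains all of one fragment — lossless.
Dependency preservation: the restricted closure of {Admit} across the fragments never reaches {DName}, so Admit → DName cannot be enforced without a join — not preserved.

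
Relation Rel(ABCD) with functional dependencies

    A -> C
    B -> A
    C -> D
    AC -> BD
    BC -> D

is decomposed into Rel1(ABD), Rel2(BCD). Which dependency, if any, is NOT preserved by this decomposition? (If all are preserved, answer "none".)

A → C: restricted closure across fragments reaches C.
B → A lies within Rel1.
C → D lies within Rel2.
AC → BD: restricted closure across fragments reaches BD.
BC → D lies within Rel2.
Every dependency is enforceable on the fragments, so the decomposition is dependency-preserving.

none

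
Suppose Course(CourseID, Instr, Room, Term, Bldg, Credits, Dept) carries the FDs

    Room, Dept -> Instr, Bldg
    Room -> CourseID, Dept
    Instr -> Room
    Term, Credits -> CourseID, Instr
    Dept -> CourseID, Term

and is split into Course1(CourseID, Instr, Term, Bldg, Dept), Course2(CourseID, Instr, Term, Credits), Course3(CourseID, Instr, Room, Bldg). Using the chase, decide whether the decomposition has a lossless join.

Chase test. Columns are CourseID, Instr, Room, Term, Bldg, Credits, Dept; row i has aⱼ where attribute j ∈ Coursei, else bᵢⱼ.
Initial tableau (one row per fragment):
  row 1: a1 a2 b13 a4 a5 b16 a7
  row 2: a1 a2 b23 a4 b25 a6 b27
  row 3: a1 a2 a3 b34 a5 b36 b37
Rows 1 and 2 agree on Instr; apply Instr→Room and equate their Room entries.
Rows 1 and 3 agree on Instr; apply Instr→Room and equate their Room entries.
Rows 1 and 2 agree on Room; apply Room→CourseID, Dept and equate their CourseID, Dept entries.
Rows 1 and 3 agree on Room; apply Room→CourseID, Dept and equate their CourseID, Dept entries.
Rows 1 and 3 agree on Dept; apply Dept→CourseID, Term and equate their CourseID, Term entries.
Rows 1 and 2 agree on Room, Dept; apply Room, Dept→Instr, Bldg and equate their Instr, Bldg entries.
Row 2 is now all distinguished symbols — the join is lossless.

Yes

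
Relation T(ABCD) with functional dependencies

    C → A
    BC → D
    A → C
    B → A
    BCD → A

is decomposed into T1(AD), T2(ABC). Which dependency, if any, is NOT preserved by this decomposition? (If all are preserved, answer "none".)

Check BC → D: no single fragment contains all of {BCD}, and the restricted closure of {BC} across the fragments never reaches {D}.
C → A is preserved.
A → C is preserved.
B → A is preserved.
BCD → A is preserved.

BC → D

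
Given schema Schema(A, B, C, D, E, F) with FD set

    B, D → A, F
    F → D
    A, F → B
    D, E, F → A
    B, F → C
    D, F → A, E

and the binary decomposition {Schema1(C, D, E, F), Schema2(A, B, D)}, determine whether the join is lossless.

Common attributes: Schema1 ∩ Schema2 = {D}.
No dependency enlarges {D}, so (D)⁺ = {D}.
The closure contains neither all of Schema1 = {C, D, E, F} nor all of Schema2 = {A, B, D}, so the common attributes are not a superkey of either fragment. The join is lossy.

No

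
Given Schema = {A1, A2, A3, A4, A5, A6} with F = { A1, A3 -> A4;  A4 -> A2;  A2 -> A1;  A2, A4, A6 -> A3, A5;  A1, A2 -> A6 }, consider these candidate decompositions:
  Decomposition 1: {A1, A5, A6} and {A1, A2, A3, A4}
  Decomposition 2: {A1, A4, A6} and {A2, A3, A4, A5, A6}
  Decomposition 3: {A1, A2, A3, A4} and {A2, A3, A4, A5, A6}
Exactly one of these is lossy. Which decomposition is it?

Decomposition 1: common = {A1}, closure = {A1} → lossy.
Decomposition 2: common = {A4, A6}, closure = {A1, A2, A3, A4, A5, A6} → lossless.
Decomposition 3: common = {A2, A3, A4}, closure = {A1, A2, A3, A4, A5, A6} → lossless.

Decomposition 1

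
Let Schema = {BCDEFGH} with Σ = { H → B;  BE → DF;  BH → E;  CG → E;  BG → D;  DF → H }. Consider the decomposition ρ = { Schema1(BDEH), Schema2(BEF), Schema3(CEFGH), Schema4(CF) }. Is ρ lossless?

Chase test. Columns are BCDEFGH; row i has aⱼ where attribute j ∈ Schemai, else bᵢⱼ.
Initial tableau (one row per fragment):
  row 1: a1 b12 a3 a4 b15 b16 a7
  row 2: a1 b22 b23 a4 a5 b26 b27
  row 3: b31 a2 b33 a4 a5 a6 a7
  row 4: b41 a2 b43 b44 a5 b46 b47
Rows 1 and 3 agree on H; apply H→B and equate their B entries.
Rows 1 and 2 agree on BE; apply BE→DF and equate their DF entries.
Rows 1 and 3 agree on BE; apply BE→DF and equate their DF entries.
Rows 1 and 2 agree on DF; apply DF→H and equate their H entries.
Row 3 is now all distinguished symbols — the join is lossless.

Yes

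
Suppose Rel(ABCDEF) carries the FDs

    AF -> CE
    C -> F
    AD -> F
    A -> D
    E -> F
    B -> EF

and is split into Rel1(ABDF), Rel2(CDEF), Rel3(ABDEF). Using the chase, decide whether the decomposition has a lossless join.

No

Chase test. Columns are ABCDEF; row i has aⱼ where attribute j ∈ Reli, else bᵢⱼ.
Initial tableau (one row per fragment):
  row 1: a1 a2 b13 a4 b15 a6
  row 2: b21 b22 a3 a4 a5 a6
  row 3: a1 a2 b33 a4 a5 a6
Rows 1 and 3 agree on AF; apply AF→CE and equate their CE entries.
No row becomes fully distinguished — the join is lossy.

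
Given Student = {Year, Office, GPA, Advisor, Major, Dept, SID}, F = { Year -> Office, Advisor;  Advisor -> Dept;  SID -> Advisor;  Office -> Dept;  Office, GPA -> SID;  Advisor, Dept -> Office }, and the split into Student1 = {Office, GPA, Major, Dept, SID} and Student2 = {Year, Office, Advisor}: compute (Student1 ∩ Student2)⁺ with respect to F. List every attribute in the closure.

Student1 ∩ Student2 = {Office}.
Office → Dept applies, adding Dept
Closure: {Office, Dept}.

Office, Dept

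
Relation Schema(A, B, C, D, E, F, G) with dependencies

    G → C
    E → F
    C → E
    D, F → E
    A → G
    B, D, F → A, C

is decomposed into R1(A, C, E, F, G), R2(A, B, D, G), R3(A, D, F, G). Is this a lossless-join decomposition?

Chase test. Columns are A, B, C, D, E, F, G; row i has aⱼ where attribute j ∈ Ri, else bᵢⱼ.
Initial tableau (one row per fragment):
  row 1: a1 b12 a3 b14 a5 a6 a7
  row 2: a1 a2 b23 a4 b25 b26 a7
  row 3: a1 b32 b33 a4 b35 a6 a7
Rows 1 and 2 agree on G; apply G→C and equate their C entries.
Rows 1 and 3 agree on G; apply G→C and equate their C entries.
Rows 1 and 2 agree on C; apply C→E and equate their E entries.
Rows 1 and 3 agree on C; apply C→E and equate their E entries.
Rows 1 and 2 agree on E; apply E→F and equate their F entries.
Row 2 is now all distinguished symbols — the join is lossless.

Yes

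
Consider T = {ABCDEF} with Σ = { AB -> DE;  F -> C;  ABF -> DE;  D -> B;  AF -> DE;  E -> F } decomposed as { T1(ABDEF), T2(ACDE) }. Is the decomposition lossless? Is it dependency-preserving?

lossless but not dependency-preserving

Lossless test: (ADE)⁺ = {ABCDEF}, which contains all of one fragment — lossless.
Dependency preservation: the restricted closure of {F} across the fragments never reaches {C}, so F → C cannot be enforced without a join — not preserved.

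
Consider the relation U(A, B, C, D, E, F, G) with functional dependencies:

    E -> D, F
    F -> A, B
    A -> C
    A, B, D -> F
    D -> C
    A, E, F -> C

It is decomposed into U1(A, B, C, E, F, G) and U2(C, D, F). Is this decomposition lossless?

Common attributes: U1 ∩ U2 = {C, F}.
Closure of {C, F}: F → A, B applies, adding A, B. So (C, F)⁺ = {A, B, C, F}.
The closure contains neither all of U1 = {A, B, C, E, F, G} nor all of U2 = {C, D, F}, so the common attributes are not a superkey of either fragment. The join is lossy.

No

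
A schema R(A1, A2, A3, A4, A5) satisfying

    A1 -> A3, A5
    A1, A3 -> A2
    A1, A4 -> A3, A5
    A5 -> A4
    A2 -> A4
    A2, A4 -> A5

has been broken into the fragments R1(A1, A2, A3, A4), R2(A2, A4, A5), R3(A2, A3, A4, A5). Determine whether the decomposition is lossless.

Chase test. Columns are A1, A2, A3, A4, A5; row i has aⱼ where attribute j ∈ Ri, else bᵢⱼ.
Initial tableau (one row per fragment):
  row 1: a1 a2 a3 a4 b15
  row 2: b21 a2 b23 a4 a5
  row 3: b31 a2 a3 a4 a5
Rows 1 and 2 agree on A2, A4; apply A2, A4→A5 and equate their A5 entries.
Row 1 is now all distinguished symbols — the join is lossless.

Yes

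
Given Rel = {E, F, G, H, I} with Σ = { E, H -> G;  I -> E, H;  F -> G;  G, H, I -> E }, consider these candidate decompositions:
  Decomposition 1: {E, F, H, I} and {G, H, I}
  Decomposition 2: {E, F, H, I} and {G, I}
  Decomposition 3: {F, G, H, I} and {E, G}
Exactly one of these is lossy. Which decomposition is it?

Decomposition 3

Decomposition 1: common = {H, I}, closure = {E, G, H, I} → lossless.
Decomposition 2: common = {I}, closure = {E, G, H, I} → lossless.
Decomposition 3: common = {G}, closure = {G} → lossy.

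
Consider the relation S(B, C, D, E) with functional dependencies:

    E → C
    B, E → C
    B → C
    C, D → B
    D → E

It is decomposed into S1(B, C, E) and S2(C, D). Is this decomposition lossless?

No

Common attributes: S1 ∩ S2 = {C}.
No dependency enlarges {C}, so (C)⁺ = {C}.
The closure contains neither all of S1 = {B, C, E} nor all of S2 = {C, D}, so the common attributes are not a superkey of either fragment. The join is lossy.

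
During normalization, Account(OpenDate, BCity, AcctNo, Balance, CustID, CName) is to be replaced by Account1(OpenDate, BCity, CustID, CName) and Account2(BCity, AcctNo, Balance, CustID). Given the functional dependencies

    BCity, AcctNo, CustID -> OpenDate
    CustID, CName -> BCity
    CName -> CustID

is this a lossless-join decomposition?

Common attributes: Account1 ∩ Account2 = {BCity, CustID}.
No dependency enlarges {BCity, CustID}, so (BCity, CustID)⁺ = {BCity, CustID}.
The closure contains neither all of Account1 = {OpenDate, BCity, CustID, CName} nor all of Account2 = {BCity, AcctNo, Balance, CustID}, so the common attributes are not a superkey of either fragment. The join is lossy.

No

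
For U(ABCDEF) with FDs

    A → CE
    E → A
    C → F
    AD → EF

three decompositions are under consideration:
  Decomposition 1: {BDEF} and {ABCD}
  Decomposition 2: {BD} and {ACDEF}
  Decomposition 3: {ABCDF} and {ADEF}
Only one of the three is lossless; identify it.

Decomposition 1: common = {BD}, closure = {BD} → lossy.
Decomposition 2: common = {D}, closure = {D} → lossy.
Decomposition 3: common = {ADF}, closure = {ACDEF} → lossless.

Decomposition 3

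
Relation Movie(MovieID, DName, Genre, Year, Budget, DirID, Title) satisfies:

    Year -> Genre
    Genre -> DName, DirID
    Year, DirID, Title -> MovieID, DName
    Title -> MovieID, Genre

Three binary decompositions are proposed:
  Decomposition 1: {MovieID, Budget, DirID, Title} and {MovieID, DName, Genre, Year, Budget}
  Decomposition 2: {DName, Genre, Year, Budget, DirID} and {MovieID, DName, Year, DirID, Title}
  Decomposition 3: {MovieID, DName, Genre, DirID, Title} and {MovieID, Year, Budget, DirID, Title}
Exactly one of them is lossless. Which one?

Decomposition 1: common = {MovieID, Budget}, closure = {MovieID, Budget} → lossy.
Decomposition 2: common = {DName, Year, DirID}, closure = {DName, Genre, Year, DirID} → lossy.
Decomposition 3: common = {MovieID, DirID, Title}, closure = {MovieID, DName, Genre, DirID, Title} → lossless.

Decomposition 3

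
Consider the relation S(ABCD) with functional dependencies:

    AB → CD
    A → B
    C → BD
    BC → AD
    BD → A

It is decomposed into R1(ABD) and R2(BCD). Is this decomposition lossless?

Common attributes: R1 ∩ R2 = {BD}.
Closure of {BD}: BD → A applies, adding A; AB → CD applies, adding C. So (BD)⁺ = {ABCD}.
This closure contains every attribute of R1, so R1 ∩ R2 → R1. The join is lossless.

Yes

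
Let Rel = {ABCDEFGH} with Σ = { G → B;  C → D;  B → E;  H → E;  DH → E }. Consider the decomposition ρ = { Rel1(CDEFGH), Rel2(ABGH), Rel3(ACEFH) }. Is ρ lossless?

No

Chase test. Columns are ABCDEFGH; row i has aⱼ where attribute j ∈ Reli, else bᵢⱼ.
Initial tableau (one row per fragment):
  row 1: b11 b12 a3 a4 a5 a6 a7 a8
  row 2: a1 a2 b23 b24 b25 b26 a7 a8
  row 3: a1 b32 a3 b34 a5 a6 b37 a8
Rows 1 and 2 agree on G; apply G→B and equate their B entries.
Rows 1 and 3 agree on C; apply C→D and equate their D entries.
Rows 1 and 2 agree on B; apply B→E and equate their E entries.
No row becomes fully distinguished — the join is lossy.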